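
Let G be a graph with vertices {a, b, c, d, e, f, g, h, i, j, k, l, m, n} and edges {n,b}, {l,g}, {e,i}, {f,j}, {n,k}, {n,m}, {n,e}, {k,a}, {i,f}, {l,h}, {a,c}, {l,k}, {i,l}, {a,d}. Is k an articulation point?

Deleting k raises the number of components from 1 to 2, so k is a cut vertex.

Yes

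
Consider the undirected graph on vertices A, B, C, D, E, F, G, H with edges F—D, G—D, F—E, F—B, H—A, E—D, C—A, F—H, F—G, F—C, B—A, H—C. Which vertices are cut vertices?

F

Removing F increases the component count from 1 to 2, so F is a cut vertex.
By contrast removing G leaves 1 component; it is not a cut vertex. No other vertex is a cut vertex either.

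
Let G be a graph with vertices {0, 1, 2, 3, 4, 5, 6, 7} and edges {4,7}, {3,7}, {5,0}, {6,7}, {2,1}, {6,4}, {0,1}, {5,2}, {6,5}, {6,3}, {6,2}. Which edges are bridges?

The edges on the cycle 6-5-0-1-2-6 are not bridges since each lies on that cycle.
Every edge lies on some cycle, so there are no bridges.

none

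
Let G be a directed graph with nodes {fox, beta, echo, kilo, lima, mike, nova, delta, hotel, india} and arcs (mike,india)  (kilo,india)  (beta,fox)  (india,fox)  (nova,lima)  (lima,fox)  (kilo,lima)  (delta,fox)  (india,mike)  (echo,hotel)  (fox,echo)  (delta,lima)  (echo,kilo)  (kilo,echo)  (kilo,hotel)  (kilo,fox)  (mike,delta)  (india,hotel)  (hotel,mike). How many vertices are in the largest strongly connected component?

{fox, echo, kilo, lima, mike, delta, hotel, india} are all mutually reachable — one SCC of size 8.
{beta} is an SCC by itself.
{nova} is an SCC by itself.
The largest has 8 vertices.

8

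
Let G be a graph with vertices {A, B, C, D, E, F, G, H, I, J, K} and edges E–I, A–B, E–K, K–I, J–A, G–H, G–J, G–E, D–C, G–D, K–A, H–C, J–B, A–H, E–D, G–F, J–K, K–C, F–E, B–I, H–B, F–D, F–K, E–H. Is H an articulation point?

Deleting H leaves 1 component (was 1) (its neighbors A, B, C, E, G remain connected to each other), so H is not a cut vertex.

No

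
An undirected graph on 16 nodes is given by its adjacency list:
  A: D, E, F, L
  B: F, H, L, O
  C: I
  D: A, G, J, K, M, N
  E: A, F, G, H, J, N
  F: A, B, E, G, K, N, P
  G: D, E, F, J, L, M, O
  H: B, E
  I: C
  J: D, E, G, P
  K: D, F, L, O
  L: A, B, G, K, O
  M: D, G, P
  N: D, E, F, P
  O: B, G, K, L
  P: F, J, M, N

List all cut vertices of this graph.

Removing O, for instance, still leaves 2 components. No single vertex removal increases the component count — the graph has no articulation points.

none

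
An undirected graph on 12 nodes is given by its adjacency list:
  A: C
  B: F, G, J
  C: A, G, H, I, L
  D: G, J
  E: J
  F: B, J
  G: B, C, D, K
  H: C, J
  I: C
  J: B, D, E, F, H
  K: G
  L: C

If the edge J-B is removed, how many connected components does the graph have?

1

J and B are still connected via J-F-B, so the component count stays at 1.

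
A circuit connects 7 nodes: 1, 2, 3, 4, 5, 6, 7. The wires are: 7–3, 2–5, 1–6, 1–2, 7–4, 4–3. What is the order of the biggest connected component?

Starting from 3 we can reach 3, 4, 7. That is one component of size 3.
Starting from 1 we can reach 1, 2, 5, 6. That is one component of size 4.
The largest has 4 vertices.

4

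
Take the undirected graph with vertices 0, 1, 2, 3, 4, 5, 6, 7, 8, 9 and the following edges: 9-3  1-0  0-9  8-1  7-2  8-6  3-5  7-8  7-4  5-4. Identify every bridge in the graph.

The edges on the cycle 7-8-1-0-9-3-5-4-7 are not bridges since each lies on that cycle.
But removing 8-6 disconnects 8 from 6; removing 7-2 disconnects 7 from 2 — these are bridges.

2-7, 6-8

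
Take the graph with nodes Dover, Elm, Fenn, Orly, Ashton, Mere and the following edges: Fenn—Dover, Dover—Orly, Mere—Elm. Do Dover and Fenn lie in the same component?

From Dover we can reach Fenn, Orly, Dover, which includes Fenn.

Yes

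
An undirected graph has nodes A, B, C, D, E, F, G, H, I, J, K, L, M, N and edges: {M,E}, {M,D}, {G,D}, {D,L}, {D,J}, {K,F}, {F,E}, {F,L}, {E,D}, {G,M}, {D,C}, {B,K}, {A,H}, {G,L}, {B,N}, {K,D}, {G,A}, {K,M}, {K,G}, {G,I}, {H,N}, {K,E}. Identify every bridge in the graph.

C-D, D-J, G-I

The edges on the cycle B-K-G-A-H-N-B are not bridges since each lies on that cycle.
But removing D—C disconnects D from C; removing G—I disconnects G from I; removing D—J disconnects D from J — these are bridges.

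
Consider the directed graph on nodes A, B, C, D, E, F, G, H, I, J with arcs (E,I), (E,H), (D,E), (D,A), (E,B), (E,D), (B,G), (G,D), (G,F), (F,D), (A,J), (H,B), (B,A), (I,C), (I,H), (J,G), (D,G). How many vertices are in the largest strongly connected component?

{A, B, D, E, F, G, H, I, J} are all mutually reachable — one SCC of size 9.
{C} is an SCC by itself.
The largest has 9 vertices.

9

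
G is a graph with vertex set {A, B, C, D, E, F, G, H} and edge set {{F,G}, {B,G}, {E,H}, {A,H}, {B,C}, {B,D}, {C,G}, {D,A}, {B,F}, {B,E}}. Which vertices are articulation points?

Removing B increases the component count from 1 to 2, so B is a cut vertex.
By contrast removing D leaves 1 component; it is not a cut vertex. No other vertex is a cut vertex either.

B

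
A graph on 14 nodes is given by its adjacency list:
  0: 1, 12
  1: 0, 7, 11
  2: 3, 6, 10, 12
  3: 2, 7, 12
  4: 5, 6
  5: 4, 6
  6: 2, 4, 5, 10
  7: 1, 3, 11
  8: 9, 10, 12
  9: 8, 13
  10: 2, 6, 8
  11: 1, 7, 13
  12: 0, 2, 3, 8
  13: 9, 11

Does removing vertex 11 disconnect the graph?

Deleting 11 leaves 1 component (was 1) (its neighbors 1, 7, 13 remain connected to each other), so 11 is not a cut vertex.

No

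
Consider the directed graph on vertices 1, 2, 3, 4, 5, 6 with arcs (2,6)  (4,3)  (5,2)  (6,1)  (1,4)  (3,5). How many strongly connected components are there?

1

{1, 2, 3, 4, 5, 6} are all mutually reachable — one SCC of size 6.
That gives 1 strongly connected component.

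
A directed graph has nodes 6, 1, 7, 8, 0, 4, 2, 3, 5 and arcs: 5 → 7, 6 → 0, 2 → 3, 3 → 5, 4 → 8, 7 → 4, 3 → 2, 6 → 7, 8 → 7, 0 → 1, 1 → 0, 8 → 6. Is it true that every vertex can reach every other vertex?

There is no directed path from 6 to 2, so the graph is not strongly connected.

No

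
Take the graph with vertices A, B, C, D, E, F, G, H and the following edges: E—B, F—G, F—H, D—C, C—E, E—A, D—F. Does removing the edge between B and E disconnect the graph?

Yes

Removing B—E leaves no path between B and E: the component count goes from 1 to 2. So it is a bridge.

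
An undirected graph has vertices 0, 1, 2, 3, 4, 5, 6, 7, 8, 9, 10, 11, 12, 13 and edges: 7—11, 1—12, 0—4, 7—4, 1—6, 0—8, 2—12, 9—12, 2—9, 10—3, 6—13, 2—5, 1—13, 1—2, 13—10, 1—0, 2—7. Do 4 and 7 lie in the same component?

Yes

From 4 we can reach 0, 1, 2, 3, 4, 5, 6, 7, 8, 9, 10, 11, 12, 13, which includes 7.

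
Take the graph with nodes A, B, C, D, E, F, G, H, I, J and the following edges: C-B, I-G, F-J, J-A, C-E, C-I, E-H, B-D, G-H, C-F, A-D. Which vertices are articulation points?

C

Removing C increases the component count from 1 to 2, so C is a cut vertex.
By contrast removing J leaves 1 component; it is not a cut vertex. No other vertex is a cut vertex either.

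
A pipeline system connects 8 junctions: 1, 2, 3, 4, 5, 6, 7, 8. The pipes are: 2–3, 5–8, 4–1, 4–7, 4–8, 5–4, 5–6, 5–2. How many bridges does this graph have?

5

The edges on the cycle 5-4-8-5 are not bridges since each lies on that cycle.
But removing 4–1 disconnects 4 from 1; removing 4–7 disconnects 4 from 7; removing 5–6 disconnects 5 from 6; removing 5–2 disconnects 5 from 2 — these are bridges.
In total 5 edges are bridges.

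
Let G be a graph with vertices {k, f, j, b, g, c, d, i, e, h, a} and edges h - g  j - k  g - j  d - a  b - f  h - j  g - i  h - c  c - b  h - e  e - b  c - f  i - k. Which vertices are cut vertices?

Removing h increases the component count from 2 to 3, so h is a cut vertex.
By contrast removing b leaves 2 components; it is not a cut vertex. No other vertex is a cut vertex either.

h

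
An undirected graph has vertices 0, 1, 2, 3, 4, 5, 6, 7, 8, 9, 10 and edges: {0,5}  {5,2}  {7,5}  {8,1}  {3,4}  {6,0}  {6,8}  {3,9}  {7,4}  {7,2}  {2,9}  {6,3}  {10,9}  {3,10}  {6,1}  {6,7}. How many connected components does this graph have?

1

Starting from 0 we can reach 0, 1, 2, 3, 4, 5, 6, 7, 8, 9, 10. That is one component of size 11.
Total: 1 component.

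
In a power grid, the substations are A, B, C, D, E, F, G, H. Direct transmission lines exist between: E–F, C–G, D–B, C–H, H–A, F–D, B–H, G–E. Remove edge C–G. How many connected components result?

C and G are still connected via C-H-B-D-F-E-G, so the component count stays at 1.

1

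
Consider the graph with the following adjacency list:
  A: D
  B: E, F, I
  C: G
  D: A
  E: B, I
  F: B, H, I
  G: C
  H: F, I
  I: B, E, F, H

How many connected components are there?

Starting from C we can reach C, G. That is one component of size 2.
Starting from A we can reach A, D. That is one component of size 2.
Starting from B we can reach B, E, F, H, I. That is one component of size 5.
Total: 3 components.

3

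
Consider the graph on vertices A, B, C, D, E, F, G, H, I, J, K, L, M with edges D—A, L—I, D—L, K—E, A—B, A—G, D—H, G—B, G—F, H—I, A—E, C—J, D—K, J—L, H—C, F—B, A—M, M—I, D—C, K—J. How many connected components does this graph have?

Starting from A we can reach A, B, C, D, E, F, G, H, I, J, K, L, M. That is one component of size 13.
Total: 1 component.

1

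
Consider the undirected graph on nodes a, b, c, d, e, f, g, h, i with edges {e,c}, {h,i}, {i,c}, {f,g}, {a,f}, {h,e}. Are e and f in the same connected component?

No

The component containing e is {c, e, h, i}, and f is not in it.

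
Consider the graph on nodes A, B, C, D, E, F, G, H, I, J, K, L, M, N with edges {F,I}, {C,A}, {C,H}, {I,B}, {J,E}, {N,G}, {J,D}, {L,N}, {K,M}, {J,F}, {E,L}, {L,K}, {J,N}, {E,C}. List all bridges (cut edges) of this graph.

A-C, B-I, C-E, C-H, D-J, F-I, F-J, G-N, K-L, K-M

The edges on the cycle J-E-L-N-J are not bridges since each lies on that cycle.
But removing N-G disconnects N from G; removing J-F disconnects J from F; removing K-M disconnects K from M; removing F-I disconnects F from I — these are bridges.
In total 10 edges are bridges.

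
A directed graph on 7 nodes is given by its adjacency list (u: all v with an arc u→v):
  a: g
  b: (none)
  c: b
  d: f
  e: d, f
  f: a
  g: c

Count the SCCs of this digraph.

7

{f} is an SCC by itself.
{b} is an SCC by itself.
{e} is an SCC by itself.
{a} is an SCC by itself.
{d} is an SCC by itself.
(and 2 more singleton SCCs)
That gives 7 strongly connected components.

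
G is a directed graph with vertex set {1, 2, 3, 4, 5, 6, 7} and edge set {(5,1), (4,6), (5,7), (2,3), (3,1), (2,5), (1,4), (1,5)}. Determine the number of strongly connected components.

{1, 5} are all mutually reachable — one SCC of size 2.
{2} is an SCC by itself.
{4} is an SCC by itself.
{3} is an SCC by itself.
{7} is an SCC by itself.
(and 1 more singleton SCC)
That gives 6 strongly connected components.

6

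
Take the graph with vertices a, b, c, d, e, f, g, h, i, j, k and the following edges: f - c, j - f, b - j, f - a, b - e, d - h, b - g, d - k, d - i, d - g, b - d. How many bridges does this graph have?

8

The edges on the cycle b-d-g-b are not bridges since each lies on that cycle.
But removing d - h disconnects d from h; removing a - f disconnects a from f; removing d - i disconnects d from i; removing b - j disconnects b from j — these are bridges.
In total 8 edges are bridges.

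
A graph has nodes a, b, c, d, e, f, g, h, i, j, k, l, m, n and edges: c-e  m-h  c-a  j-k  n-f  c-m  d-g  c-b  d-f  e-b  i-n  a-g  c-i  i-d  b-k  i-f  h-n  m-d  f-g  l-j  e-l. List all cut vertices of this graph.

c

Removing c increases the component count from 1 to 2, so c is a cut vertex.
By contrast removing e leaves 1 component; it is not a cut vertex. No other vertex is a cut vertex either.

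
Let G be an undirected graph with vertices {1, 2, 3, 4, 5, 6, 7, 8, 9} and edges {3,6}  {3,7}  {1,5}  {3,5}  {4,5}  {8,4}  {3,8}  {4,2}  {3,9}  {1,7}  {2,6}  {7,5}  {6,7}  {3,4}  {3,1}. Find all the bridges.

3-9

The edges on the cycle 3-1-7-3 are not bridges since each lies on that cycle.
But removing 9—3 disconnects 9 from 3 — this is a bridge.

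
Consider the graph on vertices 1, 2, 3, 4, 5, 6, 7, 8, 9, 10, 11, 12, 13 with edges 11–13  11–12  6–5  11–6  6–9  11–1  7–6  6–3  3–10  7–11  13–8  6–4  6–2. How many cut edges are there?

10

The edges on the cycle 7-11-6-7 are not bridges since each lies on that cycle.
But removing 11–13 disconnects 11 from 13; removing 6–3 disconnects 6 from 3; removing 6–9 disconnects 6 from 9; removing 8–13 disconnects 8 from 13 — these are bridges.
In total 10 edges are bridges.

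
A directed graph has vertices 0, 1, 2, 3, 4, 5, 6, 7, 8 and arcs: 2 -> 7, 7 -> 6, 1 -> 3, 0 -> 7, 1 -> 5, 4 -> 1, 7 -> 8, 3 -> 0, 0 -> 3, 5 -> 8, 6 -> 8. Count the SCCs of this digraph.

8

{0, 3} are all mutually reachable — one SCC of size 2.
{8} is an SCC by itself.
{7} is an SCC by itself.
{5} is an SCC by itself.
{2} is an SCC by itself.
(and 3 more singleton SCCs)
That gives 8 strongly connected components.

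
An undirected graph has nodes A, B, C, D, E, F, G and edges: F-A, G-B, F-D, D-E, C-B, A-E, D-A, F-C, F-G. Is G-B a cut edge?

No

After removing G-B, the path G-F-C-B still connects them, so the edge is not a bridge.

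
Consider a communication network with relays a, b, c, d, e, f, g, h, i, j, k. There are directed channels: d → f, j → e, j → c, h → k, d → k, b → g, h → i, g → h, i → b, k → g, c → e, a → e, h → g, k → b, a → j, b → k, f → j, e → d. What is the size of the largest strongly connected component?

5

{b, g, h, i, k} are all mutually reachable — one SCC of size 5.
{c, d, e, f, j} are all mutually reachable — one SCC of size 5.
{a} is an SCC by itself.
The largest has 5 vertices.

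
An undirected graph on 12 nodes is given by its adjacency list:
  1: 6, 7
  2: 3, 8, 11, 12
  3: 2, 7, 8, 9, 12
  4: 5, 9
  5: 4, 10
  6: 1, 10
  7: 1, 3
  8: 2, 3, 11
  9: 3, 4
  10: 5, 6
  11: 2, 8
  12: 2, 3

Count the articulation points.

Removing 3 increases the component count from 1 to 2, so 3 is a cut vertex.
By contrast removing 7 leaves 1 component; it is not a cut vertex. No other vertex is a cut vertex either.

1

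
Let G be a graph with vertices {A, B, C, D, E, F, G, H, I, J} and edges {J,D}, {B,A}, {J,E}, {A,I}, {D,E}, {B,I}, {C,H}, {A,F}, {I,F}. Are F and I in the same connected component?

From F we can reach A, B, F, I, which includes I.

Yes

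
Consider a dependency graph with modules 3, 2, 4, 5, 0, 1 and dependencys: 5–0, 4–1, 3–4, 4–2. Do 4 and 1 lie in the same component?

From 4 we can reach 1, 2, 3, 4, which includes 1.

Yes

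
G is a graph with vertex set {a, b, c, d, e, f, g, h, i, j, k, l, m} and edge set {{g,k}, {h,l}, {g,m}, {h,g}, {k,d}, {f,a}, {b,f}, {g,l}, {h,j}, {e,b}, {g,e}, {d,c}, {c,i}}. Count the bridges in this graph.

10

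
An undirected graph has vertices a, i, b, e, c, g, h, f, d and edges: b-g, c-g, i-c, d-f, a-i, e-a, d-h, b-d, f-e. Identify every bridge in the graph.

d-h

The edges on the cycle b-d-f-e-a-i-c-g-b are not bridges since each lies on that cycle.
But removing h-d disconnects h from d — this is a bridge.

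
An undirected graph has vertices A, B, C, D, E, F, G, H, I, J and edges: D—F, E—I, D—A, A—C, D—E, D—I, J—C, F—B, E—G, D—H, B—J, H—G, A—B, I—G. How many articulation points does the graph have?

1

Removing D increases the component count from 1 to 2, so D is a cut vertex.
By contrast removing G leaves 1 component; it is not a cut vertex. No other vertex is a cut vertex either.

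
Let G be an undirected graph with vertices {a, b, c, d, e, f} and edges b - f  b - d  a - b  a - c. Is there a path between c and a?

Yes

From c we can reach a, b, c, d, f, which includes a.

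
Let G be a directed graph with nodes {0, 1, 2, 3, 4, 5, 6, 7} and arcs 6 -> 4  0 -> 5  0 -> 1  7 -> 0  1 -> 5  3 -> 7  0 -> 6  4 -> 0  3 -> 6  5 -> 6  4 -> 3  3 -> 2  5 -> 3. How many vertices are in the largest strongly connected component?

{0, 1, 3, 4, 5, 6, 7} are all mutually reachable — one SCC of size 7.
{2} is an SCC by itself.
The largest has 7 vertices.

7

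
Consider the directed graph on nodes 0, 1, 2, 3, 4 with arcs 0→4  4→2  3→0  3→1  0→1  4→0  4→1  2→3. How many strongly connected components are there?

2

{0, 2, 3, 4} are all mutually reachable — one SCC of size 4.
{1} is an SCC by itself.
That gives 2 strongly connected components.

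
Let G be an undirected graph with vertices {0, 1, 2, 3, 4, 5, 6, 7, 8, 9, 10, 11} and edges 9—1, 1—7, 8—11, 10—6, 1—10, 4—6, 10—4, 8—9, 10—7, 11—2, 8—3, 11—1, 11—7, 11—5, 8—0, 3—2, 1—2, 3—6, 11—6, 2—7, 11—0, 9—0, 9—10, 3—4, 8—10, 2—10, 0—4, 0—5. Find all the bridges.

none

The edges on the cycle 8-9-0-8 are not bridges since each lies on that cycle.
Every edge lies on some cycle, so there are no bridges.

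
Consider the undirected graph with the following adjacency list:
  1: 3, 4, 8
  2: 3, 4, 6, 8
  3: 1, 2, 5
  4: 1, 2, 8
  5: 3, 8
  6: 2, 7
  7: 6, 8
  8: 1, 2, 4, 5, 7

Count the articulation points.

Removing 3, for instance, still leaves 1 component. No single vertex removal increases the component count — the graph has no articulation points.

0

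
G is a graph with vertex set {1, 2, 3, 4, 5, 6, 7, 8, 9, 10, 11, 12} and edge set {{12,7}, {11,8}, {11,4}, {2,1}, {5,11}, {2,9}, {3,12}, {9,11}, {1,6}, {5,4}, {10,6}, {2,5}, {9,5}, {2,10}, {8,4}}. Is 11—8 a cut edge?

After removing 11—8, the path 11-4-8 still connects them, so the edge is not a bridge.

No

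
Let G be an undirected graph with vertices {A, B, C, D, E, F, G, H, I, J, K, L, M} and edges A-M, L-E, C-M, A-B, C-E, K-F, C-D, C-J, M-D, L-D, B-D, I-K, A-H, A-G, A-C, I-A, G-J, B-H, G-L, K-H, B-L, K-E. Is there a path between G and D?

Yes

From G we can reach A, B, C, D, E, F, G, H, I, J, K, L, M, which includes D.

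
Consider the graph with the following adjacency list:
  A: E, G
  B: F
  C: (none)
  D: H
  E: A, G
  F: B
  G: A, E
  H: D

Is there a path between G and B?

The component containing G is {A, E, G}, and B is not in it.

No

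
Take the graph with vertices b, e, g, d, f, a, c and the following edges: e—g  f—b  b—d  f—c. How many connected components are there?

3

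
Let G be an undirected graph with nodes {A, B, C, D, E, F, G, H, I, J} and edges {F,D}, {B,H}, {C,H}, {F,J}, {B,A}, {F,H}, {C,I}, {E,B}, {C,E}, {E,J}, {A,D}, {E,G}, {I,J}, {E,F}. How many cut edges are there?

The edges on the cycle E-B-A-D-F-E are not bridges since each lies on that cycle.
But removing E-G disconnects E from G — this is a bridge.

1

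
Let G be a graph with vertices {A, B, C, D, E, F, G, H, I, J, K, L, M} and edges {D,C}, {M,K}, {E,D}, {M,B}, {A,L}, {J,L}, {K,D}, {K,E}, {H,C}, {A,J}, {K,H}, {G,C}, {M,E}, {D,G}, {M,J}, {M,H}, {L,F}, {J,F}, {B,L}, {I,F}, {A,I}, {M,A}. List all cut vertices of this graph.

M

Removing M increases the component count from 1 to 2, so M is a cut vertex.
By contrast removing F leaves 1 component; it is not a cut vertex. No other vertex is a cut vertex either.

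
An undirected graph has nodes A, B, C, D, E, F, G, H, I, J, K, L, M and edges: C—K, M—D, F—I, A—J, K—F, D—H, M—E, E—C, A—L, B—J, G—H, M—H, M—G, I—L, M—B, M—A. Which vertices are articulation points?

Removing M increases the component count from 1 to 2, so M is a cut vertex.
By contrast removing J leaves 1 component; it is not a cut vertex. No other vertex is a cut vertex either.

M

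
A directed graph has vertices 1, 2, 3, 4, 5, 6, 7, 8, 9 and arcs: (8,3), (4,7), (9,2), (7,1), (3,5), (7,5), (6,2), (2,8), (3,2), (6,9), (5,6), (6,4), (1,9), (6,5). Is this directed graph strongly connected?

From 4 we can reach every vertex (1, 2, 3, 4, 5, 6, 7, 8, 9), and every vertex can reach 4 (1, 2, 3, 4, 5, 6, 7, 8, 9). So the whole graph is one strongly connected component.

Yes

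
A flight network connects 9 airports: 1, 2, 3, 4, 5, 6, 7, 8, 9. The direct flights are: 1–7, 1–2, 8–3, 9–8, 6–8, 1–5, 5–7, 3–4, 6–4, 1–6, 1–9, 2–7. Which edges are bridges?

The edges on the cycle 1-9-8-3-4-6-1 are not bridges since each lies on that cycle.
Every edge lies on some cycle, so there are no bridges.

none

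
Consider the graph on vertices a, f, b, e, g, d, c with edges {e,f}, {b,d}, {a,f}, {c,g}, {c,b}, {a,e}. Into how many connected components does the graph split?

2

Starting from a we can reach a, e, f. That is one component of size 3.
Starting from b we can reach b, c, d, g. That is one component of size 4.
Total: 2 components.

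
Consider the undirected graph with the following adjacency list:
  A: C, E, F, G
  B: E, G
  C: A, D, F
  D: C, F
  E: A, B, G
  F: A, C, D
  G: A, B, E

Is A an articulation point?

Deleting A raises the number of components from 1 to 2, so A is a cut vertex.

Yes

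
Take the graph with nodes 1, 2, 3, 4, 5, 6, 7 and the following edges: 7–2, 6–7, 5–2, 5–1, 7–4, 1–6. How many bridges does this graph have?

The edges on the cycle 5-1-6-7-2-5 are not bridges since each lies on that cycle.
But removing 7–4 disconnects 7 from 4 — this is a bridge.

1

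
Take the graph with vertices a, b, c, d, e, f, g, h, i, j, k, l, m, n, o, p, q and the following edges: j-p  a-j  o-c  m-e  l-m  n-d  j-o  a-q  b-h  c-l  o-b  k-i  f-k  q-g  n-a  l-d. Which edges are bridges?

The edges on the cycle n-a-j-o-c-l-d-n are not bridges since each lies on that cycle.
But removing a-q disconnects a from q; removing b-h disconnects b from h; removing e-m disconnects e from m; removing q-g disconnects q from g — these are bridges.
In total 9 edges are bridges.

a-q, b-h, b-o, e-m, f-k, g-q, i-k, j-p, l-m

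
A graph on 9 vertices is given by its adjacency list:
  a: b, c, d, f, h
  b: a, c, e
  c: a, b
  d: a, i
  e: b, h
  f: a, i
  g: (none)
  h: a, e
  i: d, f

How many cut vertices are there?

1

Removing a increases the component count from 2 to 3, so a is a cut vertex.
By contrast removing e leaves 2 components; it is not a cut vertex. No other vertex is a cut vertex either.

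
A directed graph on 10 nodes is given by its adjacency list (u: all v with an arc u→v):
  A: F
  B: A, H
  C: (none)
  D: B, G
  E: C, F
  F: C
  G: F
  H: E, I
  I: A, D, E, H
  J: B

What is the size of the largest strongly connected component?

4

{B, D, H, I} are all mutually reachable — one SCC of size 4.
{C} is an SCC by itself.
{E} is an SCC by itself.
{A} is an SCC by itself.
{F} is an SCC by itself.
(and 2 more singleton SCCs)
The largest has 4 vertices.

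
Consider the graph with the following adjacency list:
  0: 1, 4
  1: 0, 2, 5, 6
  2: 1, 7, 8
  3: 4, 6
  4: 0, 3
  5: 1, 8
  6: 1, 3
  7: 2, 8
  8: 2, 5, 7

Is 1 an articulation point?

Deleting 1 raises the number of components from 1 to 2, so 1 is a cut vertex.

Yes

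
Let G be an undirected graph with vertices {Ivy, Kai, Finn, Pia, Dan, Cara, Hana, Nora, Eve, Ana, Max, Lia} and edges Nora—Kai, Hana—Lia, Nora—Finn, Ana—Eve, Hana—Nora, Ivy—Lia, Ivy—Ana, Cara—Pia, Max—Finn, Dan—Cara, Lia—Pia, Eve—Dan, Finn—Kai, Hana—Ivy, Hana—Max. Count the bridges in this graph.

The edges on the cycle Hana-Ivy-Ana-Eve-Dan-Cara-Pia-Lia-Hana are not bridges since each lies on that cycle.
Every edge lies on some cycle, so there are no bridges.

0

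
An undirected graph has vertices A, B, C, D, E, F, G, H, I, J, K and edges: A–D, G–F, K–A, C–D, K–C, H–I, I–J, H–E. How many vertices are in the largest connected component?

B is isolated — a component by itself.
Starting from F we can reach F, G. That is one component of size 2.
Starting from E we can reach E, H, I, J. That is one component of size 4.
Starting from A we can reach A, C, D, K. That is one component of size 4.
The largest has 4 vertices.

4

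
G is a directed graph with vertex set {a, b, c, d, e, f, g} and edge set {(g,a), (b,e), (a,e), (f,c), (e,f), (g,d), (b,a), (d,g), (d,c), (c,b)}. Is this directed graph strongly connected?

There is no directed path from f to g, so the graph is not strongly connected.

No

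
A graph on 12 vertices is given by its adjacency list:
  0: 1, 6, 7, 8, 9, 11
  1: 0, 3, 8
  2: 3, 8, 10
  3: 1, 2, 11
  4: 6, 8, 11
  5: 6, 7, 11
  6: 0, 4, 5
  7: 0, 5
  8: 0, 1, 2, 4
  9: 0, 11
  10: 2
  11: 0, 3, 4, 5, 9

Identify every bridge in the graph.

10-2

The edges on the cycle 11-3-2-8-1-0-11 are not bridges since each lies on that cycle.
But removing 10-2 disconnects 10 from 2 — this is a bridge.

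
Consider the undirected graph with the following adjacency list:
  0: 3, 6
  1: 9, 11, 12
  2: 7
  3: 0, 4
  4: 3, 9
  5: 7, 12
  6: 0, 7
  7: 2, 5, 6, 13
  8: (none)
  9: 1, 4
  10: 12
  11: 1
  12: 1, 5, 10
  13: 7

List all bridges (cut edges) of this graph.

1-11, 10-12, 13-7, 2-7

The edges on the cycle 0-6-7-5-12-1-9-4-3-0 are not bridges since each lies on that cycle.
But removing 7-13 disconnects 7 from 13; removing 11-1 disconnects 11 from 1; removing 12-10 disconnects 12 from 10; removing 2-7 disconnects 2 from 7 — these are bridges.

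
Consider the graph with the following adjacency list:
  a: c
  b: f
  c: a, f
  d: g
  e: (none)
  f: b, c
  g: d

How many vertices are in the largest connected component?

e is isolated — a component by itself.
Starting from d we can reach d, g. That is one component of size 2.
Starting from a we can reach a, b, c, f. That is one component of size 4.
The largest has 4 vertices.

4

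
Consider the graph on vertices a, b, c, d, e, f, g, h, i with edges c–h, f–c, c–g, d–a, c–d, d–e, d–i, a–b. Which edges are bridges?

removing f–c disconnects f from c; removing h–c disconnects h from c; removing a–b disconnects a from b; removing a–d disconnects a from d — these are bridges.
In total 8 edges are bridges.

a-b, a-d, c-d, c-f, c-g, c-h, d-e, d-i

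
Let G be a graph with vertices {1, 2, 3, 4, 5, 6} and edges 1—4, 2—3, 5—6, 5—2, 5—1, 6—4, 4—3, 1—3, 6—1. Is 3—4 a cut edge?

No

After removing 3—4, the path 3-1-4 still connects them, so the edge is not a bridge.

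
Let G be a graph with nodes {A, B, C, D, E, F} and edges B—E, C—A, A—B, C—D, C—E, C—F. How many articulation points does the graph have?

Removing C increases the component count from 1 to 3, so C is a cut vertex.
By contrast removing A leaves 1 component; it is not a cut vertex. No other vertex is a cut vertex either.

1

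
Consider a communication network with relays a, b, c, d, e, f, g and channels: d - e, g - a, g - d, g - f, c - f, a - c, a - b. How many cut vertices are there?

3

Removing a increases the component count from 1 to 2, so a is a cut vertex.
Removing d increases the component count from 1 to 2, so d is a cut vertex.
Removing g increases the component count from 1 to 2, so g is a cut vertex.
By contrast removing f leaves 1 component; it is not a cut vertex. No other vertex is a cut vertex either.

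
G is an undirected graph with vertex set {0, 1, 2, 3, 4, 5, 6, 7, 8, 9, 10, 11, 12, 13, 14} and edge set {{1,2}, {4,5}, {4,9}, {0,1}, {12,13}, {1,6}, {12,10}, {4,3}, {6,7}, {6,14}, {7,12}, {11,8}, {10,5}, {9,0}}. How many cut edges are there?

5

The edges on the cycle 4-9-0-1-6-7-12-10-5-4 are not bridges since each lies on that cycle.
But removing 11-8 disconnects 11 from 8; removing 13-12 disconnects 13 from 12; removing 4-3 disconnects 4 from 3; removing 14-6 disconnects 14 from 6 — these are bridges.
In total 5 edges are bridges.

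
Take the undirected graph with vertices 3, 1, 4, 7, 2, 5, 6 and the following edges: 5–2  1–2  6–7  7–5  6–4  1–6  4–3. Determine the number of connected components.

Starting from 1 we can reach 1, 2, 3, 4, 5, 6, 7. That is one component of size 7.
Total: 1 component.

1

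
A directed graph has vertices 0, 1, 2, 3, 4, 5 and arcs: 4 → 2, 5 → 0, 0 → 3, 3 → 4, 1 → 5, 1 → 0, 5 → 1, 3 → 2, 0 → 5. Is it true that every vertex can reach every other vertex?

No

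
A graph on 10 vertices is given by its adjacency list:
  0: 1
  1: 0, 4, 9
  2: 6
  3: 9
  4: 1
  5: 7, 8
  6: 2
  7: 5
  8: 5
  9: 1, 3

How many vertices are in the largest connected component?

5

Starting from 2 we can reach 2, 6. That is one component of size 2.
Starting from 5 we can reach 5, 7, 8. That is one component of size 3.
Starting from 0 we can reach 0, 1, 3, 4, 9. That is one component of size 5.
The largest has 5 vertices.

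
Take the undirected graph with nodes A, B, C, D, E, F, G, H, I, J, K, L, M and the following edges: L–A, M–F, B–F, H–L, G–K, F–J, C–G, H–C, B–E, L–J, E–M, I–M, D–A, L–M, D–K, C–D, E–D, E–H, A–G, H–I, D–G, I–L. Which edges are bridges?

The edges on the cycle E-H-C-D-E are not bridges since each lies on that cycle.
Every edge lies on some cycle, so there are no bridges.

none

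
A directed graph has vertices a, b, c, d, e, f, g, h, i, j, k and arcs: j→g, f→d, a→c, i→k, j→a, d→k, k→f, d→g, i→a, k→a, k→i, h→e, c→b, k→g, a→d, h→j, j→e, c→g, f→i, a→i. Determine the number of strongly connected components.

{a, d, f, i, k} are all mutually reachable — one SCC of size 5.
{j} is an SCC by itself.
{b} is an SCC by itself.
{h} is an SCC by itself.
{c} is an SCC by itself.
(and 2 more singleton SCCs)
That gives 7 strongly connected components.

7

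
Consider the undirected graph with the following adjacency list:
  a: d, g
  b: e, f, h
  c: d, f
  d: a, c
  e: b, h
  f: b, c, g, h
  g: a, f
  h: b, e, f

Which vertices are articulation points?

Removing f increases the component count from 1 to 2, so f is a cut vertex.
By contrast removing b leaves 1 component; it is not a cut vertex. No other vertex is a cut vertex either.

f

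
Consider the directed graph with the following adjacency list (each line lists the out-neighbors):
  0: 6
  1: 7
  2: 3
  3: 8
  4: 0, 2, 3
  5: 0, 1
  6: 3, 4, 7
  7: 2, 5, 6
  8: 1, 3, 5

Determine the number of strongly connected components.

1

{0, 1, 2, 3, 4, 5, 6, 7, 8} are all mutually reachable — one SCC of size 9.
That gives 1 strongly connected component.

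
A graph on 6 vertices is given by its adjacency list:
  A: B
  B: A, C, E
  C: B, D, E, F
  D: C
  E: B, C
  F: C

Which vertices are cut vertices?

Removing B increases the component count from 1 to 2, so B is a cut vertex.
Removing C increases the component count from 1 to 3, so C is a cut vertex.
By contrast removing A leaves 1 component; it is not a cut vertex. No other vertex is a cut vertex either.

B, C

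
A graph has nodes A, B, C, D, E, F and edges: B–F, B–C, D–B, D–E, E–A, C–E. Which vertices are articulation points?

B, E

Removing B increases the component count from 1 to 2, so B is a cut vertex.
Removing E increases the component count from 1 to 2, so E is a cut vertex.
By contrast removing A leaves 1 component; it is not a cut vertex. No other vertex is a cut vertex either.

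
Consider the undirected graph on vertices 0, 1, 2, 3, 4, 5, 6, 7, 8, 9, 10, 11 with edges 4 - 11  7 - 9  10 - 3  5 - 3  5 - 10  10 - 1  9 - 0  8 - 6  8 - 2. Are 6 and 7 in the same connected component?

No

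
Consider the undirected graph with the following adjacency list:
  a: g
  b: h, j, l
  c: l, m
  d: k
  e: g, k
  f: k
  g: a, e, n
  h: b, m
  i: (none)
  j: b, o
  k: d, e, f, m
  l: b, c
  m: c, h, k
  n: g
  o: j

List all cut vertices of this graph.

b, e, g, j, k, m

Removing b increases the component count from 2 to 3, so b is a cut vertex.
Removing e increases the component count from 2 to 3, so e is a cut vertex.
Removing g increases the component count from 2 to 4, so g is a cut vertex.
Likewise j, k, m are cut vertices.
By contrast removing l leaves 2 components; it is not a cut vertex. No other vertex is a cut vertex either.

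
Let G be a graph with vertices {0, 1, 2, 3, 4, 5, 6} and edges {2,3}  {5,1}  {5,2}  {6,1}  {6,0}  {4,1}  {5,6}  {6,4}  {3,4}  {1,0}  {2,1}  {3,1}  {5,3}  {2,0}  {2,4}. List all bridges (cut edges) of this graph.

none

The edges on the cycle 5-6-4-2-5 are not bridges since each lies on that cycle.
Every edge lies on some cycle, so there are no bridges.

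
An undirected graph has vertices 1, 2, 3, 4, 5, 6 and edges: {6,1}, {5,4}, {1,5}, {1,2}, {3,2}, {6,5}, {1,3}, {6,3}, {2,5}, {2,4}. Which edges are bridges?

none

The edges on the cycle 6-1-3-6 are not bridges since each lies on that cycle.
Every edge lies on some cycle, so there are no bridges.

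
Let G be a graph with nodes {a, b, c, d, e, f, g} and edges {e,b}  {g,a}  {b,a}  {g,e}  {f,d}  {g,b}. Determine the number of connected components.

3

c is isolated — a component by itself.
Starting from d we can reach d, f. That is one component of size 2.
Starting from a we can reach a, b, e, g. That is one component of size 4.
Total: 3 components.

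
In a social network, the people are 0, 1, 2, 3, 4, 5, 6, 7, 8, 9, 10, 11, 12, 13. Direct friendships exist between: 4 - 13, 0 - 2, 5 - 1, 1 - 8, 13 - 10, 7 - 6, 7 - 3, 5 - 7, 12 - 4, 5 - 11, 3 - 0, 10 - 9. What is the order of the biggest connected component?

Starting from 4 we can reach 4, 9, 10, 12, 13. That is one component of size 5.
Starting from 0 we can reach 0, 1, 2, 3, 5, 6, 7, 8, 11. That is one component of size 9.
The largest has 9 vertices.

9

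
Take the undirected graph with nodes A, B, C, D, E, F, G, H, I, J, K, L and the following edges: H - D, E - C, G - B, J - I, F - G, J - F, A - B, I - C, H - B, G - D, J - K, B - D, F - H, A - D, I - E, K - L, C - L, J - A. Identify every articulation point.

J

Removing J increases the component count from 1 to 2, so J is a cut vertex.
By contrast removing E leaves 1 component; it is not a cut vertex. No other vertex is a cut vertex either.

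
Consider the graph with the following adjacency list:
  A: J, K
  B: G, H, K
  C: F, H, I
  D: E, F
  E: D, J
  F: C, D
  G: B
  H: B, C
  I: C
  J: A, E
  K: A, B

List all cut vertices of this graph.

Removing B increases the component count from 1 to 2, so B is a cut vertex.
Removing C increases the component count from 1 to 2, so C is a cut vertex.
By contrast removing D leaves 1 component; it is not a cut vertex. No other vertex is a cut vertex either.

B, C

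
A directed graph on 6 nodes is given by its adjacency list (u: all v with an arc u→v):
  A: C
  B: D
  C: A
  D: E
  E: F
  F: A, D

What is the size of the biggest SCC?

3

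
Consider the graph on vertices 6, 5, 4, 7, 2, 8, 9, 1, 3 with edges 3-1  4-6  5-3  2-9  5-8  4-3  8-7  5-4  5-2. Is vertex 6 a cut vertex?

Deleting 6 leaves 1 component (was 1), so 6 is not a cut vertex.

No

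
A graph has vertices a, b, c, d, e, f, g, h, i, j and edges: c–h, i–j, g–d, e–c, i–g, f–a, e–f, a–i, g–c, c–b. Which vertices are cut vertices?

c, g, i

Removing c increases the component count from 1 to 3, so c is a cut vertex.
Removing g increases the component count from 1 to 2, so g is a cut vertex.
Removing i increases the component count from 1 to 2, so i is a cut vertex.
By contrast removing f leaves 1 component; it is not a cut vertex. No other vertex is a cut vertex either.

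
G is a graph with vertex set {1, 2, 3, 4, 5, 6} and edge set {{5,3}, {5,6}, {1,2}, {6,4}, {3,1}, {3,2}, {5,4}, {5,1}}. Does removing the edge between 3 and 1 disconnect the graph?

No

After removing 3 - 1, the path 3-5-1 still connects them, so the edge is not a bridge.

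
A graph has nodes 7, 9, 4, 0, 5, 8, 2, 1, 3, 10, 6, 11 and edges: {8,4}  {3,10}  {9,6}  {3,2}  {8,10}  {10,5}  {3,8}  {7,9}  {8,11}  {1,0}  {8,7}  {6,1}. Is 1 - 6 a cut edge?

Removing 1 - 6 leaves no path between 1 and 6: the component count goes from 1 to 2. So it is a bridge.

Yes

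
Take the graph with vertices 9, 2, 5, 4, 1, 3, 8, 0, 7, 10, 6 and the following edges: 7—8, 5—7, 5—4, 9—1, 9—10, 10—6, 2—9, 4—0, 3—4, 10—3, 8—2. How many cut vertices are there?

3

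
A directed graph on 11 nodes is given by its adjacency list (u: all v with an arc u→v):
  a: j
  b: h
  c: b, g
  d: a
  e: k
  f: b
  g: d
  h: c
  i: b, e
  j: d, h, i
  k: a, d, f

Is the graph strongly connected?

Yes

From g we can reach every vertex (a, b, c, d, e, f, g, h, i, j, k), and every vertex can reach g (a, b, c, d, e, f, g, h, i, j, k). So the whole graph is one strongly connected component.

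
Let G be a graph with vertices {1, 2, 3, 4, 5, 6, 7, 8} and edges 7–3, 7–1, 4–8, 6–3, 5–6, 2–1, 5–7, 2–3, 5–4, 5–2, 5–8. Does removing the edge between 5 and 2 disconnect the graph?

No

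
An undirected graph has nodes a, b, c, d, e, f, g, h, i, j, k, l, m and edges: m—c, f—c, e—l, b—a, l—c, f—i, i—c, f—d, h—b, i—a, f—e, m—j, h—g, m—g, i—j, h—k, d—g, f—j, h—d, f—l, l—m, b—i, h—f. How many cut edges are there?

1

The edges on the cycle f-e-l-m-g-d-f are not bridges since each lies on that cycle.
But removing h—k disconnects h from k — this is a bridge.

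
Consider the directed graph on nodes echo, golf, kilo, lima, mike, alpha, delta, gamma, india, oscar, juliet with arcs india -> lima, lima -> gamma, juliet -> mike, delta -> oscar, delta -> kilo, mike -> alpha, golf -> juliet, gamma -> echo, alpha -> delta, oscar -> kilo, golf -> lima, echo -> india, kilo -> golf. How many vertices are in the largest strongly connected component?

{golf, kilo, mike, alpha, delta, oscar, juliet} are all mutually reachable — one SCC of size 7.
{echo, lima, gamma, india} are all mutually reachable — one SCC of size 4.
The largest has 7 vertices.

7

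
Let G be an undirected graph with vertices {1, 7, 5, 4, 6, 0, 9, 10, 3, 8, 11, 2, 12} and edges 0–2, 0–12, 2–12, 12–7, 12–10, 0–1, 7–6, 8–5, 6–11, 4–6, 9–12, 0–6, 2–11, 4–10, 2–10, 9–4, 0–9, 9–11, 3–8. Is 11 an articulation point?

Deleting 11 leaves 2 components (was 2), so 11 is not a cut vertex.

No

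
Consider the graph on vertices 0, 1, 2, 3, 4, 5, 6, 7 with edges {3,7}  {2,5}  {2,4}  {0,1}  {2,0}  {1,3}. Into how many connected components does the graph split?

2

6 is isolated — a component by itself.
Starting from 0 we can reach 0, 1, 2, 3, 4, 5, 7. That is one component of size 7.
Total: 2 components.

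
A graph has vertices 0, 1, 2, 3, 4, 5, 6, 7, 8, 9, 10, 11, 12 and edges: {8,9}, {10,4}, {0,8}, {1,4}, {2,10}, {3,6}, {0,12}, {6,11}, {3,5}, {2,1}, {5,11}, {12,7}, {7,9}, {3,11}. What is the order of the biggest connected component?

Starting from 1 we can reach 1, 2, 4, 10. That is one component of size 4.
Starting from 3 we can reach 3, 5, 6, 11. That is one component of size 4.
Starting from 0 we can reach 0, 7, 8, 9, 12. That is one component of size 5.
The largest has 5 vertices.

5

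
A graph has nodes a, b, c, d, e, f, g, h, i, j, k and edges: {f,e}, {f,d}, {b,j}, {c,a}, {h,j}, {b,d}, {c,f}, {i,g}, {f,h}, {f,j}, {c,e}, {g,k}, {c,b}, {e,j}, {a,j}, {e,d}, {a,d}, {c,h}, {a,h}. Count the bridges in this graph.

2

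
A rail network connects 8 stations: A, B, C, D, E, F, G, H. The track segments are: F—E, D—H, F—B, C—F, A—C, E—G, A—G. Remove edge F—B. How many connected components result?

3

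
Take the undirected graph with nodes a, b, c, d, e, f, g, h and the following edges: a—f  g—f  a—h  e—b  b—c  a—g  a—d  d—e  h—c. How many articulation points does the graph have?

1

Removing a increases the component count from 1 to 2, so a is a cut vertex.
By contrast removing g leaves 1 component; it is not a cut vertex. No other vertex is a cut vertex either.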